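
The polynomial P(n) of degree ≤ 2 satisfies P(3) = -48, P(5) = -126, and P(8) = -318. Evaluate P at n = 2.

Write P(n) = an^2 + bn + c. Substituting each data point gives a linear system:
  9a + 3b + c = -48
  25a + 5b + c = -126
  64a + 8b + c = -318
Solving the system yields a = -5, b = 1, c = -6.
So P(n) = -5n² + n - 6.
Then P(2) = -24.

-24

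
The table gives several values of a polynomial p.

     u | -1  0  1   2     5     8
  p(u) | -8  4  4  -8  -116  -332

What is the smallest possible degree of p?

Divided differences on the nodes -1, 0, 1, 2, 5, 8:
  order 0: -8  4  4  -8  -116  -332
  order 1: 12  0  -12  -36  -72
  order 2: -6  -6  -6  -6
  order 3: 0  0  0
  order 4: 0  0
  order 5: 0
The order-2 divided differences are all -6 (nonzero) and every higher order vanishes, so the data lies on a polynomial of degree exactly 2.

2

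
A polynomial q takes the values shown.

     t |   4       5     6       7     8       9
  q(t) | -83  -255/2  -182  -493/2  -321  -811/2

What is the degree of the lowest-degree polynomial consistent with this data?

2

Forward differences of the values at t = 4, 5, 6, 7, 8, 9:
  q  : -83  -255/2  -182  -493/2  -321  -811/2
  Δ  : -89/2  -109/2  -129/2  -149/2  -169/2
  Δ^2: -10  -10  -10  -10
  Δ^3: 0  0  0
  Δ^4: 0  0
  Δ^5: 0
The second differences are constant (-10) and nonzero, while all higher differences vanish, so the minimal degree is 2.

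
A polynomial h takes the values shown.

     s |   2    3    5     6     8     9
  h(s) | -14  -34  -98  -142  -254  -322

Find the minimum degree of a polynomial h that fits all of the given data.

Divided differences on the nodes 2, 3, 5, 6, 8, 9:
  order 0: -14  -34  -98  -142  -254  -322
  order 1: -20  -32  -44  -56  -68
  order 2: -4  -4  -4  -4
  order 3: 0  0  0
  order 4: 0  0
  order 5: 0
The order-2 divided differences are all -4 (nonzero) and every higher order vanishes, so the data lies on a polynomial of degree exactly 2.

2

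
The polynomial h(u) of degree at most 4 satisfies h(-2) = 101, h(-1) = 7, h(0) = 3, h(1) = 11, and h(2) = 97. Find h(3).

Forward differences of the values at u = -2, -1, 0, 1, 2:
  h  : 101  7  3  11  97
  Δ  : -94  -4  8  86
  Δ^2: 90  12  78
  Δ^3: -78  66
  Δ^4: 144
The fourth differences are constant, confirming degree 4.
Interpolating (Newton forward form) and evaluating at u = 3 gives h(3) = 471.

471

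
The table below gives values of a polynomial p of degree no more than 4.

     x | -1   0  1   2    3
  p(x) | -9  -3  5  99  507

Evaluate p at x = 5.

Forward differences of the values at x = -1, 0, 1, 2, 3:
  p  : -9  -3  5  99  507
  Δ  : 6  8  94  408
  Δ^2: 2  86  314
  Δ^3: 84  228
  Δ^4: 144
The fourth differences are constant, confirming degree 4.
Interpolating (Newton forward form) and evaluating at x = 5 gives p(5) = 3897.

3897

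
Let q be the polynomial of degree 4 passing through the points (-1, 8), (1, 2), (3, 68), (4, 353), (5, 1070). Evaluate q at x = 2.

-1

Write q(x) = ax^4 + bx^3 + cx^2 + dx + e. Substituting each data point gives a linear system:
  a - b + c - d + e = 8
  a + b + c + d + e = 2
  81a + 27b + 9c + 3d + e = 68
  256a + 64b + 16c + 4d + e = 353
  625a + 125b + 25c + 5d + e = 1070
Solving the system yields a = 3, b = -6, c = -3, d = 3, e = 5.
So q(x) = 3x^4 - 6x^3 - 3x^2 + 3x + 5.
Then q(2) = -1.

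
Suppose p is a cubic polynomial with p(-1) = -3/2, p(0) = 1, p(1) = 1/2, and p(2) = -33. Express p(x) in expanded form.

p(x) = -5x^3 - (3/2)x^2 + 6x + 1

Write p(x) = ax^3 + bx^2 + cx + d. Substituting each data point gives a linear system:
  -a + b - c + d = -3/2
  d = 1
  a + b + c + d = 1/2
  8a + 4b + 2c + d = -33
Solving the system yields a = -5, b = -3/2, c = 6, d = 1.
So p(x) = -5x^3 - (3/2)x^2 + 6x + 1.
Check: p(-1) = -3/2. ✓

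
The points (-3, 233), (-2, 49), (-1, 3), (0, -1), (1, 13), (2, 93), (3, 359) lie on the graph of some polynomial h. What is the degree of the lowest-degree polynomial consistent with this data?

4

Forward differences of the values at n = -3, -2, -1, 0, 1, 2, 3:
  h  : 233  49  3  -1  13  93  359
  Δ  : -184  -46  -4  14  80  266
  Δ^2: 138  42  18  66  186
  Δ^3: -96  -24  48  120
  Δ^4: 72  72  72
  Δ^5: 0  0
  Δ^6: 0
The fourth differences are constant (72) and nonzero, while all higher differences vanish, so the minimal degree is 4.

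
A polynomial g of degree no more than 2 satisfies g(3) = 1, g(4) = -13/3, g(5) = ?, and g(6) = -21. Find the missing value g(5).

-35/3

On equispaced nodes a degree-2 polynomial has vanishing third forward difference, so
  - g(3) + 3·g(4) - 3·g(5) + g(6) = 0.
Substituting the known values and solving for g(5):
  -3·g(5) = 35
  g(5) = -35/3.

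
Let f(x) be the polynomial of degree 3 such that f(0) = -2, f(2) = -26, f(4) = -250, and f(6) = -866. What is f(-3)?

Forward differences of the values at x = 0, 2, 4, 6:
  f  : -2  -26  -250  -866
  Δ  : -24  -224  -616
  Δ^2: -200  -392
  Δ^3: -192
The third differences are constant, confirming degree 3.
Interpolating (Newton forward form) and evaluating at x = -3 gives f(-3) = 79.

79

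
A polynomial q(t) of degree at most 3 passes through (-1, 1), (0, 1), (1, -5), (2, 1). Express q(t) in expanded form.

q(t) = 3t^3 - 3t^2 - 6t + 1

Write q(t) = at^3 + bt^2 + ct + d. Substituting each data point gives a linear system:
  -a + b - c + d = 1
  d = 1
  a + b + c + d = -5
  8a + 4b + 2c + d = 1
Solving the system yields a = 3, b = -3, c = -6, d = 1.
So q(t) = 3t³ - 3t² - 6t + 1.
Check: q(0) = 1. ✓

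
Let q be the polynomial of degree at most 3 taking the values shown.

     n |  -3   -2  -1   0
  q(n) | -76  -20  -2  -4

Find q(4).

Write q(n) = an^3 + bn^2 + cn + d. Substituting each data point gives a linear system:
  -27a + 9b - 3c + d = -76
  -8a + 4b - 2c + d = -20
  -a + b - c + d = -2
  d = -4
Solving the system yields a = 3, b = -1, c = -6, d = -4.
So q(n) = 3n^3 - n^2 - 6n - 4.
Then q(4) = 148.

148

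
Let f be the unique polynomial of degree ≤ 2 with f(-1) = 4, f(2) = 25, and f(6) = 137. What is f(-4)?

Using the Lagrange interpolation formula with nodes -1, 2, 6:
  L_0(n) = (n - 2)(n - 6) / 21
  L_1(n) = (n + 1)(n - 6) / -12
  L_2(n) = (n + 1)(n - 2) / 28
Then f(n) = 4·L_0(n) + 25·L_1(n) + 137·L_2(n).
Expanding and collecting terms gives f(n) = 3n^2 + 4n + 5.
Evaluating at n = -4: f(-4) = 37.

37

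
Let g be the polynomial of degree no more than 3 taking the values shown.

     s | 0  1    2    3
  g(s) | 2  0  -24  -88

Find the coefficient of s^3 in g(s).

Write g(s) = as^3 + bs^2 + cs + d. Substituting each data point gives a linear system:
  d = 2
  a + b + c + d = 0
  8a + 4b + 2c + d = -24
  27a + 9b + 3c + d = -88
Solving the system yields a = -3, b = -2, c = 3, d = 2.
So g(s) = -3s³ - 2s² + 3s + 2.
The leading coefficient is -3.

-3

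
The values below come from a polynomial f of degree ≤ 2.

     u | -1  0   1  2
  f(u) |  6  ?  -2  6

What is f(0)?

The 3 known points determine the degree-2 polynomial uniquely.
Write f(u) = au^2 + bu + c. Substituting each data point gives a linear system:
  a - b + c = 6
  a + b + c = -2
  4a + 2b + c = 6
Solving the system yields a = 4, b = -4, c = -2.
So f(u) = 4u^2 - 4u - 2.
Then f(0) = -2.

-2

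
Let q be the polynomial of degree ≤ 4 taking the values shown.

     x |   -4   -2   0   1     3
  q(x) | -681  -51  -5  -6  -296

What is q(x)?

Write q(x) = ax^4 + bx^3 + cx^2 + dx + e. Substituting each data point gives a linear system:
  256a - 64b + 16c - 4d + e = -681
  16a - 8b + 4c - 2d + e = -51
  e = -5
  a + b + c + d + e = -6
  81a + 27b + 9c + 3d + e = -296
Solving the system yields a = -3, b = -2, c = -1, d = 5, e = -5.
So q(x) = -3x⁴ - 2x³ - x² + 5x - 5.
Check: q(-2) = -51. ✓

q(x) = -3x^4 - 2x^3 - x^2 + 5x - 5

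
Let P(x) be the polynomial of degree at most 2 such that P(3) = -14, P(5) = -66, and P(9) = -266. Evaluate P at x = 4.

Write P(x) = ax^2 + bx + c. Substituting each data point gives a linear system:
  9a + 3b + c = -14
  25a + 5b + c = -66
  81a + 9b + c = -266
Solving the system yields a = -4, b = 6, c = 4.
So P(x) = -4x^2 + 6x + 4.
Then P(4) = -36.

-36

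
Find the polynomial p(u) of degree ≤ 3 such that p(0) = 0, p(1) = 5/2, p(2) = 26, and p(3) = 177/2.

p(u) = 3u^3 + (3/2)u^2 - 2u

Using the Lagrange interpolation formula with nodes 0, 1, 2, 3:
  L_0(u) = (u - 1)(u - 2)(u - 3) / -6
  L_1(u) = u(u - 2)(u - 3) / 2
  L_2(u) = u(u - 1)(u - 3) / -2
  L_3(u) = u(u - 1)(u - 2) / 6
Then p(u) = 0·L_0(u) + 5/2·L_1(u) + 26·L_2(u) + 177/2·L_3(u).
Expanding and collecting terms gives p(u) = 3u³ + (3/2)u² - 2u.
Check: p(3) = 177/2. ✓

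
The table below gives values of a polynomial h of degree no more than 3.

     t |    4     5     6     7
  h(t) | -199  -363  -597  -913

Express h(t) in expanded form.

Using the Lagrange interpolation formula with nodes 4, 5, 6, 7:
  L_0(t) = (t - 5)(t - 6)(t - 7) / -6
  L_1(t) = (t - 4)(t - 6)(t - 7) / 2
  L_2(t) = (t - 4)(t - 5)(t - 7) / -2
  L_3(t) = (t - 4)(t - 5)(t - 6) / 6
Then h(t) = -199·L_0(t) - 363·L_1(t) - 597·L_2(t) - 913·L_3(t).
Expanding and collecting terms gives h(t) = -2t^3 - 5t^2 + 3t - 3.
Check: h(7) = -913. ✓

h(t) = -2t^3 - 5t^2 + 3t - 3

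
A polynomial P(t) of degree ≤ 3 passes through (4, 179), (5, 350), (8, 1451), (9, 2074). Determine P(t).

Write P(t) = at^3 + bt^2 + ct + d. Substituting each data point gives a linear system:
  64a + 16b + 4c + d = 179
  125a + 25b + 5c + d = 350
  512a + 64b + 8c + d = 1451
  729a + 81b + 9c + d = 2074
Solving the system yields a = 3, b = -2, c = 6, d = -5.
So P(t) = 3t^3 - 2t^2 + 6t - 5.
Check: P(5) = 350. ✓

P(t) = 3t^3 - 2t^2 + 6t - 5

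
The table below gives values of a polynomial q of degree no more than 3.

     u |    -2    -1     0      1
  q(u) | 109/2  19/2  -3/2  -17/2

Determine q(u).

Using the Lagrange interpolation formula with nodes -2, -1, 0, 1:
  L_0(u) = (u + 1)u(u - 1) / -6
  L_1(u) = (u + 2)u(u - 1) / 2
  L_2(u) = (u + 2)(u + 1)(u - 1) / -2
  L_3(u) = (u + 2)(u + 1)u / 6
Then q(u) = 109/2·L_0(u) + 19/2·L_1(u) - 3/2·L_2(u) - 17/2·L_3(u).
Expanding and collecting terms gives q(u) = -5u³ + 2u² - 4u - 3/2.
Check: q(-2) = 109/2. ✓

q(u) = -5u^3 + 2u^2 - 4u - 3/2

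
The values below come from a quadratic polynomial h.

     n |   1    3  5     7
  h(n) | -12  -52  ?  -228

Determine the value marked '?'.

-124

On equispaced nodes a degree-2 polynomial has vanishing third forward difference, so
  - h(1) + 3·h(3) - 3·h(5) + h(7) = 0.
Substituting the known values and solving for h(5):
  -3·h(5) = 372
  h(5) = -124.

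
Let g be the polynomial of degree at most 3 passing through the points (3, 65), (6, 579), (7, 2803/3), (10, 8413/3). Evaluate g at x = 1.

7/3

Write g(x) = ax^3 + bx^2 + cx + d. Substituting each data point gives a linear system:
  27a + 9b + 3c + d = 65
  216a + 36b + 6c + d = 579
  343a + 49b + 7c + d = 2803/3
  1000a + 100b + 10c + d = 8413/3
Solving the system yields a = 3, b = -2, c = 1/3, d = 1.
So g(x) = 3x^3 - 2x^2 + (1/3)x + 1.
Then g(1) = 7/3.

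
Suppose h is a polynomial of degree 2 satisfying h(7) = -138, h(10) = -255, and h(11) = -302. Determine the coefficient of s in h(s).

Write h(s) = as^2 + bs + c. Substituting each data point gives a linear system:
  49a + 7b + c = -138
  100a + 10b + c = -255
  121a + 11b + c = -302
Solving the system yields a = -2, b = -5, c = -5.
So h(s) = -2s^2 - 5s - 5.
The coefficient of s is -5.

-5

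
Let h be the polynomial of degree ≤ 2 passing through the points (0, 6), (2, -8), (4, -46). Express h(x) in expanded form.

h(x) = -3x^2 - x + 6

Write h(x) = ax^2 + bx + c. Substituting each data point gives a linear system:
  c = 6
  4a + 2b + c = -8
  16a + 4b + c = -46
Solving the system yields a = -3, b = -1, c = 6.
So h(x) = -3x^2 - x + 6.
Check: h(4) = -46. ✓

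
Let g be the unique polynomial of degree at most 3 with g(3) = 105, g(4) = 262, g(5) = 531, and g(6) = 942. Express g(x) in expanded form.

g(x) = 5x^3 - 4x^2 + 6

Using the Lagrange interpolation formula with nodes 3, 4, 5, 6:
  L_0(x) = (x - 4)(x - 5)(x - 6) / -6
  L_1(x) = (x - 3)(x - 5)(x - 6) / 2
  L_2(x) = (x - 3)(x - 4)(x - 6) / -2
  L_3(x) = (x - 3)(x - 4)(x - 5) / 6
Then g(x) = 105·L_0(x) + 262·L_1(x) + 531·L_2(x) + 942·L_3(x).
Expanding and collecting terms gives g(x) = 5x³ - 4x² + 6.
Check: g(3) = 105. ✓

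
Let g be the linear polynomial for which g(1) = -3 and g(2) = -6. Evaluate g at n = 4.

Write g(n) = an + b. Substituting each data point gives a linear system:
  a + b = -3
  2a + b = -6
Solving the system yields a = -3, b = 0.
So g(n) = -3n.
Then g(4) = -12.

-12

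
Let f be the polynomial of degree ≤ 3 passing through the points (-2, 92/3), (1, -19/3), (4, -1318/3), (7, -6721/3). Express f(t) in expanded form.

Using the Lagrange interpolation formula with nodes -2, 1, 4, 7:
  L_0(t) = (t - 1)(t - 4)(t - 7) / -162
  L_1(t) = (t + 2)(t - 4)(t - 7) / 54
  L_2(t) = (t + 2)(t - 1)(t - 7) / -54
  L_3(t) = (t + 2)(t - 1)(t - 4) / 162
Then f(t) = 92/3·L_0(t) - 19/3·L_1(t) - 1318/3·L_2(t) - 6721/3·L_3(t).
Expanding and collecting terms gives f(t) = -6t^3 - 4t^2 + (5/3)t + 2.
Check: f(7) = -6721/3. ✓

f(t) = -6t^3 - 4t^2 + (5/3)t + 2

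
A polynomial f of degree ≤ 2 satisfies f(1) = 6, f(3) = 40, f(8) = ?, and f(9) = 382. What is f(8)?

300

The 3 known points determine the degree-2 polynomial uniquely.
Write f(n) = an^2 + bn + c. Substituting each data point gives a linear system:
  a + b + c = 6
  9a + 3b + c = 40
  81a + 9b + c = 382
Solving the system yields a = 5, b = -3, c = 4.
So f(n) = 5n^2 - 3n + 4.
Then f(8) = 300.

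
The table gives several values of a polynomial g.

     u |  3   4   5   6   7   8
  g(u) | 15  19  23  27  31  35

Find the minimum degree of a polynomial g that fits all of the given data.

Forward differences of the values at u = 3, 4, 5, 6, 7, 8:
  g  : 15  19  23  27  31  35
  Δ  : 4  4  4  4  4
  Δ^2: 0  0  0  0
  Δ^3: 0  0  0
  Δ^4: 0  0
  Δ^5: 0
The first differences are constant (4) and nonzero, while all higher differences vanish, so the minimal degree is 1.

1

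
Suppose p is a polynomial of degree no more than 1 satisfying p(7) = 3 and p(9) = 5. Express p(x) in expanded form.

Write p(x) = ax + b. Substituting each data point gives a linear system:
  7a + b = 3
  9a + b = 5
Solving the system yields a = 1, b = -4.
So p(x) = x - 4.
Check: p(7) = 3. ✓

p(x) = x - 4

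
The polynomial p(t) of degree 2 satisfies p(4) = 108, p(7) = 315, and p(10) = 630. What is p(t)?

p(t) = 6t^2 + 3t

Using the Lagrange interpolation formula with nodes 4, 7, 10:
  L_0(t) = (t - 7)(t - 10) / 18
  L_1(t) = (t - 4)(t - 10) / -9
  L_2(t) = (t - 4)(t - 7) / 18
Then p(t) = 108·L_0(t) + 315·L_1(t) + 630·L_2(t).
Expanding and collecting terms gives p(t) = 6t² + 3t.
Check: p(10) = 630. ✓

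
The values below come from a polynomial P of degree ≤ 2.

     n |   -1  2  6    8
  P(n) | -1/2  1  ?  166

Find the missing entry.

87

The 3 known points determine the degree-2 polynomial uniquely.
Write P(n) = an^2 + bn + c. Substituting each data point gives a linear system:
  a - b + c = -1/2
  4a + 2b + c = 1
  64a + 8b + c = 166
Solving the system yields a = 3, b = -5/2, c = -6.
So P(n) = 3n² - (5/2)n - 6.
Then P(6) = 87.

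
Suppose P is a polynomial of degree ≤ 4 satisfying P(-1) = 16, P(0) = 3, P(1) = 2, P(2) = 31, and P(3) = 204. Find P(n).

P(n) = 4n^4 - 5n^3 + 2n^2 - 2n + 3

Write P(n) = an^4 + bn^3 + cn^2 + dn + e. Substituting each data point gives a linear system:
  a - b + c - d + e = 16
  e = 3
  a + b + c + d + e = 2
  16a + 8b + 4c + 2d + e = 31
  81a + 27b + 9c + 3d + e = 204
Solving the system yields a = 4, b = -5, c = 2, d = -2, e = 3.
So P(n) = 4n⁴ - 5n³ + 2n² - 2n + 3.
Check: P(2) = 31. ✓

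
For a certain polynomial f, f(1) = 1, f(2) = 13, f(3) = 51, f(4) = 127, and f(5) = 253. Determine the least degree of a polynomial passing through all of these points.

3

Forward differences of the values at x = 1, 2, 3, 4, 5:
  f  : 1  13  51  127  253
  Δ  : 12  38  76  126
  Δ^2: 26  38  50
  Δ^3: 12  12
  Δ^4: 0
The third differences are constant (12) and nonzero, while all higher differences vanish, so the minimal degree is 3.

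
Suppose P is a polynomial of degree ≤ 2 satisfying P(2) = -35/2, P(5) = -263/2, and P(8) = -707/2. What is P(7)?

Using the Lagrange interpolation formula with nodes 2, 5, 8:
  L_0(x) = (x - 5)(x - 8) / 18
  L_1(x) = (x - 2)(x - 8) / -9
  L_2(x) = (x - 2)(x - 5) / 18
Then P(x) = -35/2·L_0(x) - 263/2·L_1(x) - 707/2·L_2(x).
Expanding and collecting terms gives P(x) = -6x² + 4x - 3/2.
Evaluating at x = 7: P(7) = -535/2.

-535/2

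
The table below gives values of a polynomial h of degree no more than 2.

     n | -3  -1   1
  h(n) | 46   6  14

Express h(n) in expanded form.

h(n) = 6n^2 + 4n + 4

Write h(n) = an^2 + bn + c. Substituting each data point gives a linear system:
  9a - 3b + c = 46
  a - b + c = 6
  a + b + c = 14
Solving the system yields a = 6, b = 4, c = 4.
So h(n) = 6n² + 4n + 4.
Check: h(-3) = 46. ✓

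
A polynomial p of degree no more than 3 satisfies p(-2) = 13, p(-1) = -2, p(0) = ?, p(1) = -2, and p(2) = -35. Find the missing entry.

On equispaced nodes a degree-3 polynomial has vanishing fourth forward difference, so
  p(-2) - 4·p(-1) + 6·p(0) - 4·p(1) + p(2) = 0.
Substituting the known values and solving for p(0):
  6·p(0) = 6
  p(0) = 1.

1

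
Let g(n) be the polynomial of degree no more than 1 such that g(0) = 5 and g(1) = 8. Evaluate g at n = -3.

Using the Lagrange interpolation formula with nodes 0, 1:
  L_0(n) = (n - 1) / -1
  L_1(n) = n / 1
Then g(n) = 5·L_0(n) + 8·L_1(n).
Expanding and collecting terms gives g(n) = 3n + 5.
Evaluating at n = -3: g(-3) = -4.

-4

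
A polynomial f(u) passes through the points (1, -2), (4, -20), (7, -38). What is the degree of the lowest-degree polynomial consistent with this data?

Forward differences of the values at u = 1, 4, 7:
  f  : -2  -20  -38
  Δ  : -18  -18
  Δ^2: 0
The first differences are constant (-18) and nonzero, while all higher differences vanish, so the minimal degree is 1.

1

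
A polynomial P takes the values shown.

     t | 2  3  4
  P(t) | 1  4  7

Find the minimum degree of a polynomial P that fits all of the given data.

1

Forward differences of the values at t = 2, 3, 4:
  P  : 1  4  7
  Δ  : 3  3
  Δ^2: 0
The first differences are constant (3) and nonzero, while all higher differences vanish, so the minimal degree is 1.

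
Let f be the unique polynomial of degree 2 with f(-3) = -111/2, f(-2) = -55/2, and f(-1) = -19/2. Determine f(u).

Write f(u) = au^2 + bu + c. Substituting each data point gives a linear system:
  9a - 3b + c = -111/2
  4a - 2b + c = -55/2
  a - b + c = -19/2
Solving the system yields a = -5, b = 3, c = -3/2.
So f(u) = -5u^2 + 3u - 3/2.
Check: f(-3) = -111/2. ✓

f(u) = -5u^2 + 3u - 3/2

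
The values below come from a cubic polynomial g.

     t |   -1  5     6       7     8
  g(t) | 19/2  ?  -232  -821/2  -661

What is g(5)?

The 4 known points determine the degree-3 polynomial uniquely.
Write g(t) = at^3 + bt^2 + ct + d. Substituting each data point gives a linear system:
  -a + b - c + d = 19/2
  216a + 36b + 6c + d = -232
  343a + 49b + 7c + d = -821/2
  512a + 64b + 8c + d = -661
Solving the system yields a = -2, b = 6, c = -5/2, d = -1.
So g(t) = -2t³ + 6t² - (5/2)t - 1.
Then g(5) = -227/2.

-227/2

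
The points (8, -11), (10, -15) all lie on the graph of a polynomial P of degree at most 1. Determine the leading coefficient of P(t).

-2

Write P(t) = at + b. Substituting each data point gives a linear system:
  8a + b = -11
  10a + b = -15
Solving the system yields a = -2, b = 5.
So P(t) = -2t + 5.
The leading coefficient is -2.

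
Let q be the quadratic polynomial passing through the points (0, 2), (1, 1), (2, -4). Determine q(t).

Write q(t) = at^2 + bt + c. Substituting each data point gives a linear system:
  c = 2
  a + b + c = 1
  4a + 2b + c = -4
Solving the system yields a = -2, b = 1, c = 2.
So q(t) = -2t² + t + 2.
Check: q(1) = 1. ✓

q(t) = -2t^2 + t + 2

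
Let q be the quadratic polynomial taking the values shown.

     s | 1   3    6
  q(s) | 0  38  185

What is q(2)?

13

Using the Lagrange interpolation formula with nodes 1, 3, 6:
  L_0(s) = (s - 3)(s - 6) / 10
  L_1(s) = (s - 1)(s - 6) / -6
  L_2(s) = (s - 1)(s - 3) / 15
Then q(s) = 0·L_0(s) + 38·L_1(s) + 185·L_2(s).
Expanding and collecting terms gives q(s) = 6s^2 - 5s - 1.
Evaluating at s = 2: q(2) = 13.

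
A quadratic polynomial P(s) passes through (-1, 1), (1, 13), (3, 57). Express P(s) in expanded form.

Using the Lagrange interpolation formula with nodes -1, 1, 3:
  L_0(s) = (s - 1)(s - 3) / 8
  L_1(s) = (s + 1)(s - 3) / -4
  L_2(s) = (s + 1)(s - 1) / 8
Then P(s) = 1·L_0(s) + 13·L_1(s) + 57·L_2(s).
Expanding and collecting terms gives P(s) = 4s^2 + 6s + 3.
Check: P(-1) = 1. ✓

P(s) = 4s^2 + 6s + 3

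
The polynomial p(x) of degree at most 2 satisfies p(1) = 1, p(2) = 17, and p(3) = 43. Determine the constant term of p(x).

Write p(x) = ax^2 + bx + c. Substituting each data point gives a linear system:
  a + b + c = 1
  4a + 2b + c = 17
  9a + 3b + c = 43
Solving the system yields a = 5, b = 1, c = -5.
So p(x) = 5x^2 + x - 5.
The constant term is -5.

-5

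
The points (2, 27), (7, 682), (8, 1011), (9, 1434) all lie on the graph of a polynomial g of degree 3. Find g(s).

g(s) = 2s^3 - s^2 + 6s + 3

Write g(s) = as^3 + bs^2 + cs + d. Substituting each data point gives a linear system:
  8a + 4b + 2c + d = 27
  343a + 49b + 7c + d = 682
  512a + 64b + 8c + d = 1011
  729a + 81b + 9c + d = 1434
Solving the system yields a = 2, b = -1, c = 6, d = 3.
So g(s) = 2s^3 - s^2 + 6s + 3.
Check: g(2) = 27. ✓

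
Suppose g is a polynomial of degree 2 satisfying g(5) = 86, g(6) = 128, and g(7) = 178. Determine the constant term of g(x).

-4

Write g(x) = ax^2 + bx + c. Substituting each data point gives a linear system:
  25a + 5b + c = 86
  36a + 6b + c = 128
  49a + 7b + c = 178
Solving the system yields a = 4, b = -2, c = -4.
So g(x) = 4x^2 - 2x - 4.
The constant term is -4.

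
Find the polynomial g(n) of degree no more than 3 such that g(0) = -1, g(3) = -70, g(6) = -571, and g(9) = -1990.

g(n) = -3n^3 + 3n^2 - 5n - 1

Write g(n) = an^3 + bn^2 + cn + d. Substituting each data point gives a linear system:
  d = -1
  27a + 9b + 3c + d = -70
  216a + 36b + 6c + d = -571
  729a + 81b + 9c + d = -1990
Solving the system yields a = -3, b = 3, c = -5, d = -1.
So g(n) = -3n^3 + 3n^2 - 5n - 1.
Check: g(6) = -571. ✓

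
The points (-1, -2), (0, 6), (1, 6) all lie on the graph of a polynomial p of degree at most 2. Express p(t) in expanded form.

Write p(t) = at^2 + bt + c. Substituting each data point gives a linear system:
  a - b + c = -2
  c = 6
  a + b + c = 6
Solving the system yields a = -4, b = 4, c = 6.
So p(t) = -4t² + 4t + 6.
Check: p(-1) = -2. ✓

p(t) = -4t^2 + 4t + 6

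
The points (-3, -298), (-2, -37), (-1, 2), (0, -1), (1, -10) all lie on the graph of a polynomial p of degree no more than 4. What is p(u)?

p(u) = -6u^4 - 6u^3 + 3u^2 - 1

Write p(u) = au^4 + bu^3 + cu^2 + du + e. Substituting each data point gives a linear system:
  81a - 27b + 9c - 3d + e = -298
  16a - 8b + 4c - 2d + e = -37
  a - b + c - d + e = 2
  e = -1
  a + b + c + d + e = -10
Solving the system yields a = -6, b = -6, c = 3, d = 0, e = -1.
So p(u) = -6u^4 - 6u^3 + 3u^2 - 1.
Check: p(0) = -1. ✓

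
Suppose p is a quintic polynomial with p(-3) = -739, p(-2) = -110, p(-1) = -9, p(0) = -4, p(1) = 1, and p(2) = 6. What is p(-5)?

Forward differences of the values at x = -3, -2, -1, 0, 1, 2:
  p  : -739  -110  -9  -4  1  6
  Δ  : 629  101  5  5  5
  Δ^2: -528  -96  0  0
  Δ^3: 432  96  0
  Δ^4: -336  -96
  Δ^5: 240
The fifth differences are constant, confirming degree 5.
Interpolating (Newton forward form) and evaluating at x = -5 gives p(-5) = -8429.

-8429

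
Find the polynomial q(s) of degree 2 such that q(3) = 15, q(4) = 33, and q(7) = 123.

Write q(s) = as^2 + bs + c. Substituting each data point gives a linear system:
  9a + 3b + c = 15
  16a + 4b + c = 33
  49a + 7b + c = 123
Solving the system yields a = 3, b = -3, c = -3.
So q(s) = 3s² - 3s - 3.
Check: q(4) = 33. ✓

q(s) = 3s^2 - 3s - 3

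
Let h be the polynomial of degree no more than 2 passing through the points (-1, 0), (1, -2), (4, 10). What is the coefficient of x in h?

Write h(x) = ax^2 + bx + c. Substituting each data point gives a linear system:
  a - b + c = 0
  a + b + c = -2
  16a + 4b + c = 10
Solving the system yields a = 1, b = -1, c = -2.
So h(x) = x^2 - x - 2.
The coefficient of x is -1.

-1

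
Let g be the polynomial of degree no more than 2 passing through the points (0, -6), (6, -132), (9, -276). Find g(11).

Write g(n) = an^2 + bn + c. Substituting each data point gives a linear system:
  c = -6
  36a + 6b + c = -132
  81a + 9b + c = -276
Solving the system yields a = -3, b = -3, c = -6.
So g(n) = -3n² - 3n - 6.
Then g(11) = -402.

-402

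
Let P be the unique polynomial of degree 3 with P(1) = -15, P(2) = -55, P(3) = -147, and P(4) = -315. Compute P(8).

Write P(s) = as^3 + bs^2 + cs + d. Substituting each data point gives a linear system:
  a + b + c + d = -15
  8a + 4b + 2c + d = -55
  27a + 9b + 3c + d = -147
  64a + 16b + 4c + d = -315
Solving the system yields a = -4, b = -2, c = -6, d = -3.
So P(s) = -4s^3 - 2s^2 - 6s - 3.
Then P(8) = -2227.

-2227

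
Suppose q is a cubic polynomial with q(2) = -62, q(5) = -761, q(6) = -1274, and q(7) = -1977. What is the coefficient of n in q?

Write q(n) = an^3 + bn^2 + cn + d. Substituting each data point gives a linear system:
  8a + 4b + 2c + d = -62
  125a + 25b + 5c + d = -761
  216a + 36b + 6c + d = -1274
  343a + 49b + 7c + d = -1977
Solving the system yields a = -5, b = -5, c = -3, d = 4.
So q(n) = -5n^3 - 5n^2 - 3n + 4.
The coefficient of n is -3.

-3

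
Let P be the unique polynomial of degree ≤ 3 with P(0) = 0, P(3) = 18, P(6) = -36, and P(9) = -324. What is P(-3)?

72

Write P(n) = an^3 + bn^2 + cn + d. Substituting each data point gives a linear system:
  d = 0
  27a + 9b + 3c + d = 18
  216a + 36b + 6c + d = -36
  729a + 81b + 9c + d = -324
Solving the system yields a = -1, b = 5, c = 0, d = 0.
So P(n) = -n³ + 5n².
Then P(-3) = 72.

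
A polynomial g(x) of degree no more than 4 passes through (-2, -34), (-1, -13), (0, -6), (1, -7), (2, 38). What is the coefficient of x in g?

Write g(x) = ax^4 + bx^3 + cx^2 + dx + e. Substituting each data point gives a linear system:
  16a - 8b + 4c - 2d + e = -34
  a - b + c - d + e = -13
  e = -6
  a + b + c + d + e = -7
  16a + 8b + 4c + 2d + e = 38
Solving the system yields a = 2, b = 5, c = -6, d = -2, e = -6.
So g(x) = 2x^4 + 5x^3 - 6x^2 - 2x - 6.
The coefficient of x is -2.

-2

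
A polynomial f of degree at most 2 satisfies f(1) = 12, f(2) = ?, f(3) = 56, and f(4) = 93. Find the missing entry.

29

On equispaced nodes a degree-2 polynomial has vanishing third forward difference, so
  - f(1) + 3·f(2) - 3·f(3) + f(4) = 0.
Substituting the known values and solving for f(2):
  3·f(2) = 87
  f(2) = 29.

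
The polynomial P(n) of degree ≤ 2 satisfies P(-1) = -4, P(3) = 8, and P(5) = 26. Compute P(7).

Write P(n) = an^2 + bn + c. Substituting each data point gives a linear system:
  a - b + c = -4
  9a + 3b + c = 8
  25a + 5b + c = 26
Solving the system yields a = 1, b = 1, c = -4.
So P(n) = n^2 + n - 4.
Then P(7) = 52.

52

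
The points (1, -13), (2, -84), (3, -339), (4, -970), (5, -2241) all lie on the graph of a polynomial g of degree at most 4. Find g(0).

-6

Write g(n) = an^4 + bn^3 + cn^2 + dn + e. Substituting each data point gives a linear system:
  a + b + c + d + e = -13
  16a + 8b + 4c + 2d + e = -84
  81a + 27b + 9c + 3d + e = -339
  256a + 64b + 16c + 4d + e = -970
  625a + 125b + 25c + 5d + e = -2241
Solving the system yields a = -3, b = -2, c = -5, d = 3, e = -6.
So g(n) = -3n^4 - 2n^3 - 5n^2 + 3n - 6.
Then g(0) = -6.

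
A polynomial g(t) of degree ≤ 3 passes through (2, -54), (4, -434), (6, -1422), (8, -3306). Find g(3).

Write g(t) = at^3 + bt^2 + ct + d. Substituting each data point gives a linear system:
  8a + 4b + 2c + d = -54
  64a + 16b + 4c + d = -434
  216a + 36b + 6c + d = -1422
  512a + 64b + 8c + d = -3306
Solving the system yields a = -6, b = -4, c = 2, d = 6.
So g(t) = -6t^3 - 4t^2 + 2t + 6.
Then g(3) = -186.

-186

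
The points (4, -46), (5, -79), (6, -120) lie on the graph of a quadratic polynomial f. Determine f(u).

Write f(u) = au^2 + bu + c. Substituting each data point gives a linear system:
  16a + 4b + c = -46
  25a + 5b + c = -79
  36a + 6b + c = -120
Solving the system yields a = -4, b = 3, c = 6.
So f(u) = -4u² + 3u + 6.
Check: f(6) = -120. ✓

f(u) = -4u^2 + 3u + 6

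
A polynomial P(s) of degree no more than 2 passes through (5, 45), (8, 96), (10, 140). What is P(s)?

P(s) = s^2 + 4s

Write P(s) = as^2 + bs + c. Substituting each data point gives a linear system:
  25a + 5b + c = 45
  64a + 8b + c = 96
  100a + 10b + c = 140
Solving the system yields a = 1, b = 4, c = 0.
So P(s) = s² + 4s.
Check: P(5) = 45. ✓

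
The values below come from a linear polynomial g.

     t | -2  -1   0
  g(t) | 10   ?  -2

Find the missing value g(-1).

4

The 2 known points determine the degree-1 polynomial uniquely.
Write g(t) = at + b. Substituting each data point gives a linear system:
  -2a + b = 10
  b = -2
Solving the system yields a = -6, b = -2.
So g(t) = -6t - 2.
Then g(-1) = 4.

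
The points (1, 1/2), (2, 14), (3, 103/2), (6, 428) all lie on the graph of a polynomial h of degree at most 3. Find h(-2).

Using the Lagrange interpolation formula with nodes 1, 2, 3, 6:
  L_0(n) = (n - 2)(n - 3)(n - 6) / -10
  L_1(n) = (n - 1)(n - 3)(n - 6) / 4
  L_2(n) = (n - 1)(n - 2)(n - 6) / -6
  L_3(n) = (n - 1)(n - 2)(n - 3) / 60
Then h(n) = 1/2·L_0(n) + 14·L_1(n) + 103/2·L_2(n) + 428·L_3(n).
Expanding and collecting terms gives h(n) = 2n^3 - (1/2)n - 1.
Evaluating at n = -2: h(-2) = -16.

-16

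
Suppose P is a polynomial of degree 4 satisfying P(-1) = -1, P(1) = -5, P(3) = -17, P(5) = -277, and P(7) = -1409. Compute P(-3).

Using the Lagrange interpolation formula with nodes -1, 1, 3, 5, 7:
  L_0(t) = (t - 1)(t - 3)(t - 5)(t - 7) / 384
  L_1(t) = (t + 1)(t - 3)(t - 5)(t - 7) / -96
  L_2(t) = (t + 1)(t - 1)(t - 5)(t - 7) / 64
  L_3(t) = (t + 1)(t - 1)(t - 3)(t - 7) / -96
  L_4(t) = (t + 1)(t - 1)(t - 3)(t - 5) / 384
Then P(t) = -1·L_0(t) - 5·L_1(t) - 17·L_2(t) - 277·L_3(t) - 1409·L_4(t).
Expanding and collecting terms gives P(t) = -t^4 + 3t^3 - 5t - 2.
Evaluating at t = -3: P(-3) = -149.

-149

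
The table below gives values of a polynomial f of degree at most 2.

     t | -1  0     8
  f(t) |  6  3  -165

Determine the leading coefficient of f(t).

-2

Write f(t) = at^2 + bt + c. Substituting each data point gives a linear system:
  a - b + c = 6
  c = 3
  64a + 8b + c = -165
Solving the system yields a = -2, b = -5, c = 3.
So f(t) = -2t^2 - 5t + 3.
The leading coefficient is -2.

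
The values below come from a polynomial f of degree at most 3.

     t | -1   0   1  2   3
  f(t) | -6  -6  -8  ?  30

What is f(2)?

On equispaced nodes a degree-3 polynomial has vanishing fourth forward difference, so
  f(-1) - 4·f(0) + 6·f(1) - 4·f(2) + f(3) = 0.
Substituting the known values and solving for f(2):
  -4·f(2) = 0
  f(2) = 0.

0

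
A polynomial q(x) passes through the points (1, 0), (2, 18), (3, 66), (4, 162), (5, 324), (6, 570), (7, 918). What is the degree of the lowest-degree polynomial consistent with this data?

3

Forward differences of the values at x = 1, 2, 3, 4, 5, 6, 7:
  q  : 0  18  66  162  324  570  918
  Δ  : 18  48  96  162  246  348
  Δ^2: 30  48  66  84  102
  Δ^3: 18  18  18  18
  Δ^4: 0  0  0
  Δ^5: 0  0
  Δ^6: 0
The third differences are constant (18) and nonzero, while all higher differences vanish, so the minimal degree is 3.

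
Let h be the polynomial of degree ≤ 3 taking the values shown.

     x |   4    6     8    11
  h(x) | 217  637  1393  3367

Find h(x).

h(x) = 2x^3 + 6x^2 - 2x + 1

Using the Lagrange interpolation formula with nodes 4, 6, 8, 11:
  L_0(x) = (x - 6)(x - 8)(x - 11) / -56
  L_1(x) = (x - 4)(x - 8)(x - 11) / 20
  L_2(x) = (x - 4)(x - 6)(x - 11) / -24
  L_3(x) = (x - 4)(x - 6)(x - 8) / 105
Then h(x) = 217·L_0(x) + 637·L_1(x) + 1393·L_2(x) + 3367·L_3(x).
Expanding and collecting terms gives h(x) = 2x³ + 6x² - 2x + 1.
Check: h(11) = 3367. ✓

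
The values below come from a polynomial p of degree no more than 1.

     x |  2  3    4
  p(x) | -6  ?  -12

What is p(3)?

The 2 known points determine the degree-1 polynomial uniquely.
Write p(x) = ax + b. Substituting each data point gives a linear system:
  2a + b = -6
  4a + b = -12
Solving the system yields a = -3, b = 0.
So p(x) = -3x.
Then p(3) = -9.

-9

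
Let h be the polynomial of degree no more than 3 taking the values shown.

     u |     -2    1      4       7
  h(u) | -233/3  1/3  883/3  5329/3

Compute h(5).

1825/3

Write h(u) = au^3 + bu^2 + cu + d. Substituting each data point gives a linear system:
  -8a + 4b - 2c + d = -233/3
  a + b + c + d = 1/3
  64a + 16b + 4c + d = 883/3
  343a + 49b + 7c + d = 5329/3
Solving the system yields a = 6, b = -6, c = 2, d = -5/3.
So h(u) = 6u^3 - 6u^2 + 2u - 5/3.
Then h(5) = 1825/3.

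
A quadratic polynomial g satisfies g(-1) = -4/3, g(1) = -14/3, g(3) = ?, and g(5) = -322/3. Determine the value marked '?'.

-40

On equispaced nodes a degree-2 polynomial has vanishing third forward difference, so
  - g(-1) + 3·g(1) - 3·g(3) + g(5) = 0.
Substituting the known values and solving for g(3):
  -3·g(3) = 120
  g(3) = -40.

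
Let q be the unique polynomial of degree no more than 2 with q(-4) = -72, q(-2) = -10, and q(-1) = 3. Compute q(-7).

-255

Using the Lagrange interpolation formula with nodes -4, -2, -1:
  L_0(x) = (x + 2)(x + 1) / 6
  L_1(x) = (x + 4)(x + 1) / -2
  L_2(x) = (x + 4)(x + 2) / 3
Then q(x) = -72·L_0(x) - 10·L_1(x) + 3·L_2(x).
Expanding and collecting terms gives q(x) = -6x² - 5x + 4.
Evaluating at x = -7: q(-7) = -255.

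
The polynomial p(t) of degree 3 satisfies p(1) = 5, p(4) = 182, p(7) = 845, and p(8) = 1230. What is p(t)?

p(t) = 2t^3 + 3t^2 + 2t - 2

Write p(t) = at^3 + bt^2 + ct + d. Substituting each data point gives a linear system:
  a + b + c + d = 5
  64a + 16b + 4c + d = 182
  343a + 49b + 7c + d = 845
  512a + 64b + 8c + d = 1230
Solving the system yields a = 2, b = 3, c = 2, d = -2.
So p(t) = 2t^3 + 3t^2 + 2t - 2.
Check: p(7) = 845. ✓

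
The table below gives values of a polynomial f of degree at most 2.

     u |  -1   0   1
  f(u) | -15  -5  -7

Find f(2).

-21

Forward differences of the values at u = -1, 0, 1:
  f  : -15  -5  -7
  Δ  : 10  -2
  Δ^2: -12
The second differences are constant, confirming degree 2.
Interpolating (Newton forward form) and evaluating at u = 2 gives f(2) = -21.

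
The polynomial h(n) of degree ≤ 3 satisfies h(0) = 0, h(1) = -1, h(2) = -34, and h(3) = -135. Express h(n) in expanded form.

Write h(n) = an^3 + bn^2 + cn + d. Substituting each data point gives a linear system:
  d = 0
  a + b + c + d = -1
  8a + 4b + 2c + d = -34
  27a + 9b + 3c + d = -135
Solving the system yields a = -6, b = 2, c = 3, d = 0.
So h(n) = -6n³ + 2n² + 3n.
Check: h(0) = 0. ✓

h(n) = -6n^3 + 2n^2 + 3n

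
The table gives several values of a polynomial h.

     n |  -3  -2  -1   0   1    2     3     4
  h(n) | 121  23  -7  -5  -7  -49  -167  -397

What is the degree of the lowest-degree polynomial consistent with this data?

3

Forward differences of the values at n = -3, -2, -1, 0, 1, 2, 3, 4:
  h  : 121  23  -7  -5  -7  -49  -167  -397
  Δ  : -98  -30  2  -2  -42  -118  -230
  Δ^2: 68  32  -4  -40  -76  -112
  Δ^3: -36  -36  -36  -36  -36
  Δ^4: 0  0  0  0
  Δ^5: 0  0  0
  Δ^6: 0  0
  Δ^7: 0
The third differences are constant (-36) and nonzero, while all higher differences vanish, so the minimal degree is 3.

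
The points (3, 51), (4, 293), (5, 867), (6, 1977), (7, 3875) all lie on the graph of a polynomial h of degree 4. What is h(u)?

Write h(u) = au^4 + bu^3 + cu^2 + du + e. Substituting each data point gives a linear system:
  81a + 27b + 9c + 3d + e = 51
  256a + 64b + 16c + 4d + e = 293
  625a + 125b + 25c + 5d + e = 867
  1296a + 216b + 36c + 6d + e = 1977
  2401a + 343b + 49c + 7d + e = 3875
Solving the system yields a = 2, b = -2, c = -4, d = -6, e = -3.
So h(u) = 2u⁴ - 2u³ - 4u² - 6u - 3.
Check: h(3) = 51. ✓

h(u) = 2u^4 - 2u^3 - 4u^2 - 6u - 3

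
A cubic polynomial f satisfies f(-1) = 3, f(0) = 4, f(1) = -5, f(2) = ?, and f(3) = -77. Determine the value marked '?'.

-30

On equispaced nodes a degree-3 polynomial has vanishing fourth forward difference, so
  f(-1) - 4·f(0) + 6·f(1) - 4·f(2) + f(3) = 0.
Substituting the known values and solving for f(2):
  -4·f(2) = 120
  f(2) = -30.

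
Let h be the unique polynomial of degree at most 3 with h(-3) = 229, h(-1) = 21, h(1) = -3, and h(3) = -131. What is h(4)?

Forward differences of the values at x = -3, -1, 1, 3:
  h  : 229  21  -3  -131
  Δ  : -208  -24  -128
  Δ^2: 184  -104
  Δ^3: -288
The third differences are constant, confirming degree 3.
Interpolating (Newton forward form) and evaluating at x = 4 gives h(4) = -324.

-324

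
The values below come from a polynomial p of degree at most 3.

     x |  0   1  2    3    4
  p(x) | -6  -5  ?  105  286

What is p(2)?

20

On equispaced nodes a degree-3 polynomial has vanishing fourth forward difference, so
  p(0) - 4·p(1) + 6·p(2) - 4·p(3) + p(4) = 0.
Substituting the known values and solving for p(2):
  6·p(2) = 120
  p(2) = 20.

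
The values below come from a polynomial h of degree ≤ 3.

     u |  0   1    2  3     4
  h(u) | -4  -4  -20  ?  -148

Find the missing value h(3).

The 4 known points determine the degree-3 polynomial uniquely.
Write h(u) = au^3 + bu^2 + cu + d. Substituting each data point gives a linear system:
  d = -4
  a + b + c + d = -4
  8a + 4b + 2c + d = -20
  64a + 16b + 4c + d = -148
Solving the system yields a = -2, b = -2, c = 4, d = -4.
So h(u) = -2u^3 - 2u^2 + 4u - 4.
Then h(3) = -64.

-64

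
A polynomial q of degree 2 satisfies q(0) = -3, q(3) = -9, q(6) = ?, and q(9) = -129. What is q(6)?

-51

The 3 known points determine the degree-2 polynomial uniquely.
Write q(x) = ax^2 + bx + c. Substituting each data point gives a linear system:
  c = -3
  9a + 3b + c = -9
  81a + 9b + c = -129
Solving the system yields a = -2, b = 4, c = -3.
So q(x) = -2x^2 + 4x - 3.
Then q(6) = -51.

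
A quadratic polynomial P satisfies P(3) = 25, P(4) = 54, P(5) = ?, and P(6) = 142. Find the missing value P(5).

93

On equispaced nodes a degree-2 polynomial has vanishing third forward difference, so
  - P(3) + 3·P(4) - 3·P(5) + P(6) = 0.
Substituting the known values and solving for P(5):
  -3·P(5) = -279
  P(5) = 93.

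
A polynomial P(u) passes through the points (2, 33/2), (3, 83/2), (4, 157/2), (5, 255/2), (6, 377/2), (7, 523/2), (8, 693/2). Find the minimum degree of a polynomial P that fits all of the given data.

2

Forward differences of the values at u = 2, 3, 4, 5, 6, 7, 8:
  P  : 33/2  83/2  157/2  255/2  377/2  523/2  693/2
  Δ  : 25  37  49  61  73  85
  Δ^2: 12  12  12  12  12
  Δ^3: 0  0  0  0
  Δ^4: 0  0  0
  Δ^5: 0  0
  Δ^6: 0
The second differences are constant (12) and nonzero, while all higher differences vanish, so the minimal degree is 2.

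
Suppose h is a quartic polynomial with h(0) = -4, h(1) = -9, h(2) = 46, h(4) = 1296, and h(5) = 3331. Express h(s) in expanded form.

Using the Lagrange interpolation formula with nodes 0, 1, 2, 4, 5:
  L_0(s) = (s - 1)(s - 2)(s - 4)(s - 5) / 40
  L_1(s) = s(s - 2)(s - 4)(s - 5) / -12
  L_2(s) = s(s - 1)(s - 4)(s - 5) / 12
  L_3(s) = s(s - 1)(s - 2)(s - 5) / -24
  L_4(s) = s(s - 1)(s - 2)(s - 4) / 60
Then h(s) = -4·L_0(s) - 9·L_1(s) + 46·L_2(s) + 1296·L_3(s) + 3331·L_4(s).
Expanding and collecting terms gives h(s) = 6s⁴ - 2s³ - 6s² - 3s - 4.
Check: h(2) = 46. ✓

h(s) = 6s^4 - 2s^3 - 6s^2 - 3s - 4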